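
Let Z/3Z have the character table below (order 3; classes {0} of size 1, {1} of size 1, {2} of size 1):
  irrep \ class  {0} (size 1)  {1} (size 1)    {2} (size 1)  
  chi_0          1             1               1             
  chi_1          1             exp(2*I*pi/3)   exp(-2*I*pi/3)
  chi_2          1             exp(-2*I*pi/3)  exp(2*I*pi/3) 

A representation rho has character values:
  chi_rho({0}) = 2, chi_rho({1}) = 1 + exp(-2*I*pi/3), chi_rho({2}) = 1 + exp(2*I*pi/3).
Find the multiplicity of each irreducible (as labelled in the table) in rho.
Multiplicities: chi_0: 1, chi_1: 0, chi_2: 1.

Argument: Use <chi_rho, chi> = (1/|G|) sum_C |C| * chi_rho(C) * conj(chi(C)) with |G| = 3 for each irreducible chi in the table:
  <chi_rho, chi_0> = (1/3)[1*(2)*conj(1) + 1*(1 + exp(-2*I*pi/3))*conj(1) + 1*(1 + exp(2*I*pi/3))*conj(1)]
      = (1/3)[(2) + (1 + exp(-2*I*pi/3)) + (1 + exp(2*I*pi/3))] = 3/3 = 1
  <chi_rho, chi_1> = (1/3)[1*(2)*conj(1) + 1*(1 + exp(-2*I*pi/3))*conj(exp(2*I*pi/3)) + 1*(1 + exp(2*I*pi/3))*conj(exp(-2*I*pi/3))]
      = (1/3)[(2) + (-1) + (-1)] = 0/3 = 0
  <chi_rho, chi_2> = (1/3)[1*(2)*conj(1) + 1*(1 + exp(-2*I*pi/3))*conj(exp(-2*I*pi/3)) + 1*(1 + exp(2*I*pi/3))*conj(exp(2*I*pi/3))]
      = (1/3)[(2) + (1 + exp(2*I*pi/3)) + (1 + exp(-2*I*pi/3))] = 3/3 = 1
(Exp terms are combined using exp(i*s)*conj(exp(i*t)) = exp(i*(s-t)), and sums of them are collapsed using the identity that for every m > 1 the m distinct m-th roots of unity sum to 0, e.g. 1 + exp(2*I*pi/3) + exp(-2*I*pi/3) = 0.)
Dimension check: dim(rho) = sum (mult * dim) = 1*1 + 0*1 + 1*1 = 2 = chi_rho(e) = 2.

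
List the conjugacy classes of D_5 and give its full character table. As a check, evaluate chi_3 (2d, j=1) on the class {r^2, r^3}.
Conjugacy classes: {e} of size 1, {r^1, r^4} of size 2, {r^2, r^3} of size 2, {s, sr, ..., sr^4} of size 5.
Character table:
  irrep \ class              {e} (size 1)  {r^1, r^4} (size 2)  {r^2, r^3} (size 2)  {s, sr, ..., sr^4} (size 5)
  chi_1 (triv)               1             1                    1                    1                          
  chi_2 (sign: r->1, s->-1)  1             1                    1                    -1                         
  chi_3 (2d, j=1)            2             -1/2 + sqrt(5)/2     -sqrt(5)/2 - 1/2     0                          
  chi_4 (2d, j=2)            2             -sqrt(5)/2 - 1/2     -1/2 + sqrt(5)/2     0                          

Spot check: chi_3 (2d, j=1) on {r^2, r^3} = -sqrt(5)/2 - 1/2.

Why: D_5 has order 2*5 = 10 with 4 conjugacy classes, hence 4 irreducibles. Sum of squared dims 1 + 1 + 4 + 4 = 10 = |G|. Linear characters come from the abelianisation; the 2-dimensional irreps have character r^k -> 2*cos(2*pi*j*k/5), reflections -> 0.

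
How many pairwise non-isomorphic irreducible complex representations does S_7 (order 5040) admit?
15

Working: The number of irreducible complex representations of a finite group equals its number of conjugacy classes. Conjugacy classes in S_7 correspond to cycle types, i.e. partitions of 7; there are p(7) = 15 of them, so S_7 (order 5040) has exactly 15 irreducible complex representations.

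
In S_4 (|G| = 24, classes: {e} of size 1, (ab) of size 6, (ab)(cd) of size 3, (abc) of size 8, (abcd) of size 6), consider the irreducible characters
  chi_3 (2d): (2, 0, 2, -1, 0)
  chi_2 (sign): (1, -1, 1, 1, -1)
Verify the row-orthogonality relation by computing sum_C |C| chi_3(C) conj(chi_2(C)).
Sum = 0; so <chi_3, chi_2> = 0 (distinct irreducibles are orthogonal).

Explanation: Compute term by term over conjugacy classes (|C| * chi_3(C) * conj(chi_2(C))):
  1*(2)*conj(1) + 6*(0)*conj(-1) + 3*(2)*conj(1) + 8*(-1)*conj(1) + 6*(0)*conj(-1)
  = (2) + (0) + (6) + (-8) + (0)
  = 0.
Dividing by |G| = 24 gives 0/24 = 0, matching the row-orthogonality relation <chi_3, chi_2> = [chi_3 = chi_2].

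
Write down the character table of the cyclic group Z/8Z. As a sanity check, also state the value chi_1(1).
Character table of Z/8Z (irreps indexed chi_0,...,chi_7 with chi_k(m) = zeta_8^(k*m), zeta_8 = exp(2*pi*i/8)):
  irrep \ class  {0} (size 1)  {1} (size 1)    {2} (size 1)  {3} (size 1)    {4} (size 1)  {5} (size 1)    {6} (size 1)  {7} (size 1)  
  chi_0          1             1               1             1               1             1               1             1             
  chi_1          1             exp(I*pi/4)     I             exp(3*I*pi/4)   -1            exp(-3*I*pi/4)  -I            exp(-I*pi/4)  
  chi_2          1             I               -1            -I              1             I               -1            -I            
  chi_3          1             exp(3*I*pi/4)   -I            exp(I*pi/4)     -1            exp(-I*pi/4)    I             exp(-3*I*pi/4)
  chi_4          1             -1              1             -1              1             -1              1             -1            
  chi_5          1             exp(-3*I*pi/4)  I             exp(-I*pi/4)    -1            exp(I*pi/4)     -I            exp(3*I*pi/4) 
  chi_6          1             -I              -1            I               1             -I              -1            I             
  chi_7          1             exp(-I*pi/4)    -I            exp(-3*I*pi/4)  -1            exp(3*I*pi/4)   I             exp(I*pi/4)   

Spot check: chi_1(1) = zeta_8^(1*1) = zeta_8^1 = exp(I*pi/4).

Justification: Z/8Z is abelian, so all 8 irreducible complex representations are 1-dimensional. They are given by chi_k(m) = zeta_8^(k*m) for k = 0,...,7. Row orthogonality: sum_m chi_k(m) conj(chi_l(m)) = 8 * [k = l].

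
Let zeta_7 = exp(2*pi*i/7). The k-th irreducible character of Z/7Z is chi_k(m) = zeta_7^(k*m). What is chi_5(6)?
chi_5(6) = zeta_7^30 = exp(4*I*pi/7)

Working: chi_5(6) = zeta_7^(5*6) = zeta_7^30. Since zeta_7^7 = 1, this equals zeta_7^2 = exp(2*pi*i*2/7) = exp(4*I*pi/7).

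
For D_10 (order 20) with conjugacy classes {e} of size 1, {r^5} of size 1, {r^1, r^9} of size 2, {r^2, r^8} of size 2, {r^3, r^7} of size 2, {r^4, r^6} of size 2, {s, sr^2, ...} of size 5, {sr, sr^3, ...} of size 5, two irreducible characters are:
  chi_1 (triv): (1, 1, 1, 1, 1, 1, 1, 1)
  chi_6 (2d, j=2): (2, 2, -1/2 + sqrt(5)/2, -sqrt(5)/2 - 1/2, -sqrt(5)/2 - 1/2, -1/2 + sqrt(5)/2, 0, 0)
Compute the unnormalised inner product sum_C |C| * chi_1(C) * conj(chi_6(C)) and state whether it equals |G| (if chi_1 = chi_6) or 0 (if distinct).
Sum = 0; so <chi_1, chi_6> = 0 (distinct irreducibles are orthogonal).

Proof sketch: Compute term by term over conjugacy classes (|C| * chi_1(C) * conj(chi_6(C))):
  1*(1)*conj(2) + 1*(1)*conj(2) + 2*(1)*conj(-1/2 + sqrt(5)/2) + 2*(1)*conj(-sqrt(5)/2 - 1/2) + 2*(1)*conj(-sqrt(5)/2 - 1/2) + 2*(1)*conj(-1/2 + sqrt(5)/2) + 5*(1)*conj(0) + 5*(1)*conj(0)
  = (2) + (2) + (-1 + sqrt(5)) + (-sqrt(5) - 1) + (-sqrt(5) - 1) + (-1 + sqrt(5)) + (0) + (0)
  = 0.
Dividing by |G| = 20 gives 0/20 = 0, matching the row-orthogonality relation <chi_1, chi_6> = [chi_1 = chi_6].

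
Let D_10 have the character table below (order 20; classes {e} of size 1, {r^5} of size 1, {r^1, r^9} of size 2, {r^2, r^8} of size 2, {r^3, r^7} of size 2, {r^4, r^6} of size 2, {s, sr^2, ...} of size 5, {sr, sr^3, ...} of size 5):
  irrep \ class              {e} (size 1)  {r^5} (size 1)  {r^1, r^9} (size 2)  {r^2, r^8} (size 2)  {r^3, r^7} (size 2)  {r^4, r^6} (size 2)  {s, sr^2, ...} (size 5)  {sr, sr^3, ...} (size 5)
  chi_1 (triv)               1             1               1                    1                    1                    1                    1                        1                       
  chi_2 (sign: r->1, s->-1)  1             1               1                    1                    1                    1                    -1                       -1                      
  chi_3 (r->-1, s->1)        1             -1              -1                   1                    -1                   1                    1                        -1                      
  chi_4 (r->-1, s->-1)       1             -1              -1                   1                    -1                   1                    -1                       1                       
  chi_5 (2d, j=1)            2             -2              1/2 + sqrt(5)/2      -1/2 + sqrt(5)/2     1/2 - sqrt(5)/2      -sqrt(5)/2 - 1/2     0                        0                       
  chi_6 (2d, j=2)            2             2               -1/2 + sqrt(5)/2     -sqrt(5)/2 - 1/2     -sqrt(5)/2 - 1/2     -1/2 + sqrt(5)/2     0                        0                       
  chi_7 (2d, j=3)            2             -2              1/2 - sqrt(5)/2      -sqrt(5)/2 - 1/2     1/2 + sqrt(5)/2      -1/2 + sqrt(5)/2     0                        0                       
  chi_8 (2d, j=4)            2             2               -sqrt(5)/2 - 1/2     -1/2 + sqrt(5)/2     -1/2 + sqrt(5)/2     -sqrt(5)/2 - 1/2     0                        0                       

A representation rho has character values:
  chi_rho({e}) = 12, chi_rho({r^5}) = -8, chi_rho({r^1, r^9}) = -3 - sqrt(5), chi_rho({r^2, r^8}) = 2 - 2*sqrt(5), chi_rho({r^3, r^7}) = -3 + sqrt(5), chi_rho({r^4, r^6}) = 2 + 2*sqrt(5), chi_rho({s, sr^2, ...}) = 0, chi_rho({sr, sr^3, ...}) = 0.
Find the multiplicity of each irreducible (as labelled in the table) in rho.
Multiplicities: chi_1: 0, chi_2: 0, chi_3: 2, chi_4: 2, chi_5: 0, chi_6: 1, chi_7: 3, chi_8: 0.

Use <chi_rho, chi> = (1/|G|) sum_C |C| * chi_rho(C) * conj(chi(C)) with |G| = 20 for each irreducible chi in the table:
  <chi_rho, chi_1> = (1/20)[1*(12)*conj(1) + 1*(-8)*conj(1) + 2*(-3 - sqrt(5))*conj(1) + 2*(2 - 2*sqrt(5))*conj(1) + 2*(-3 + sqrt(5))*conj(1) + 2*(2 + 2*sqrt(5))*conj(1) + 5*(0)*conj(1) + 5*(0)*conj(1)]
      = (1/20)[(12) + (-8) + (-6 - 2*sqrt(5)) + (4 - 4*sqrt(5)) + (-6 + 2*sqrt(5)) + (4 + 4*sqrt(5)) + (0) + (0)] = 0/20 = 0
  <chi_rho, chi_2> = (1/20)[1*(12)*conj(1) + 1*(-8)*conj(1) + 2*(-3 - sqrt(5))*conj(1) + 2*(2 - 2*sqrt(5))*conj(1) + 2*(-3 + sqrt(5))*conj(1) + 2*(2 + 2*sqrt(5))*conj(1) + 5*(0)*conj(-1) + 5*(0)*conj(-1)]
      = (1/20)[(12) + (-8) + (-6 - 2*sqrt(5)) + (4 - 4*sqrt(5)) + (-6 + 2*sqrt(5)) + (4 + 4*sqrt(5)) + (0) + (0)] = 0/20 = 0
  <chi_rho, chi_3> = (1/20)[1*(12)*conj(1) + 1*(-8)*conj(-1) + 2*(-3 - sqrt(5))*conj(-1) + 2*(2 - 2*sqrt(5))*conj(1) + 2*(-3 + sqrt(5))*conj(-1) + 2*(2 + 2*sqrt(5))*conj(1) + 5*(0)*conj(1) + 5*(0)*conj(-1)]
      = (1/20)[(12) + (8) + (2*sqrt(5) + 6) + (4 - 4*sqrt(5)) + (6 - 2*sqrt(5)) + (4 + 4*sqrt(5)) + (0) + (0)] = 40/20 = 2
  <chi_rho, chi_4> = (1/20)[1*(12)*conj(1) + 1*(-8)*conj(-1) + 2*(-3 - sqrt(5))*conj(-1) + 2*(2 - 2*sqrt(5))*conj(1) + 2*(-3 + sqrt(5))*conj(-1) + 2*(2 + 2*sqrt(5))*conj(1) + 5*(0)*conj(-1) + 5*(0)*conj(1)]
      = (1/20)[(12) + (8) + (2*sqrt(5) + 6) + (4 - 4*sqrt(5)) + (6 - 2*sqrt(5)) + (4 + 4*sqrt(5)) + (0) + (0)] = 40/20 = 2
  <chi_rho, chi_5> = (1/20)[1*(12)*conj(2) + 1*(-8)*conj(-2) + 2*(-3 - sqrt(5))*conj(1/2 + sqrt(5)/2) + 2*(2 - 2*sqrt(5))*conj(-1/2 + sqrt(5)/2) + 2*(-3 + sqrt(5))*conj(1/2 - sqrt(5)/2) + 2*(2 + 2*sqrt(5))*conj(-sqrt(5)/2 - 1/2) + 5*(0)*conj(0) + 5*(0)*conj(0)]
      = (1/20)[(24) + (16) + (-4*sqrt(5) - 8) + (-12 + 4*sqrt(5)) + (-8 + 4*sqrt(5)) + (-12 - 4*sqrt(5)) + (0) + (0)] = 0/20 = 0
  <chi_rho, chi_6> = (1/20)[1*(12)*conj(2) + 1*(-8)*conj(2) + 2*(-3 - sqrt(5))*conj(-1/2 + sqrt(5)/2) + 2*(2 - 2*sqrt(5))*conj(-sqrt(5)/2 - 1/2) + 2*(-3 + sqrt(5))*conj(-sqrt(5)/2 - 1/2) + 2*(2 + 2*sqrt(5))*conj(-1/2 + sqrt(5)/2) + 5*(0)*conj(0) + 5*(0)*conj(0)]
      = (1/20)[(24) + (-16) + (-2*sqrt(5) - 2) + (8) + (-2 + 2*sqrt(5)) + (8) + (0) + (0)] = 20/20 = 1
  <chi_rho, chi_7> = (1/20)[1*(12)*conj(2) + 1*(-8)*conj(-2) + 2*(-3 - sqrt(5))*conj(1/2 - sqrt(5)/2) + 2*(2 - 2*sqrt(5))*conj(-sqrt(5)/2 - 1/2) + 2*(-3 + sqrt(5))*conj(1/2 + sqrt(5)/2) + 2*(2 + 2*sqrt(5))*conj(-1/2 + sqrt(5)/2) + 5*(0)*conj(0) + 5*(0)*conj(0)]
      = (1/20)[(24) + (16) + (2 + 2*sqrt(5)) + (8) + (2 - 2*sqrt(5)) + (8) + (0) + (0)] = 60/20 = 3
  <chi_rho, chi_8> = (1/20)[1*(12)*conj(2) + 1*(-8)*conj(2) + 2*(-3 - sqrt(5))*conj(-sqrt(5)/2 - 1/2) + 2*(2 - 2*sqrt(5))*conj(-1/2 + sqrt(5)/2) + 2*(-3 + sqrt(5))*conj(-1/2 + sqrt(5)/2) + 2*(2 + 2*sqrt(5))*conj(-sqrt(5)/2 - 1/2) + 5*(0)*conj(0) + 5*(0)*conj(0)]
      = (1/20)[(24) + (-16) + (8 + 4*sqrt(5)) + (-12 + 4*sqrt(5)) + (8 - 4*sqrt(5)) + (-12 - 4*sqrt(5)) + (0) + (0)] = 0/20 = 0
Dimension check: dim(rho) = sum (mult * dim) = 0*1 + 0*1 + 2*1 + 2*1 + 0*2 + 1*2 + 3*2 + 0*2 = 12 = chi_rho(e) = 12.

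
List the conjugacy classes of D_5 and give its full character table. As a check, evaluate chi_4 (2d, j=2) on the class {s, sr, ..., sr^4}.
Conjugacy classes: {e} of size 1, {r^1, r^4} of size 2, {r^2, r^3} of size 2, {s, sr, ..., sr^4} of size 5.
Character table:
  irrep \ class              {e} (size 1)  {r^1, r^4} (size 2)  {r^2, r^3} (size 2)  {s, sr, ..., sr^4} (size 5)
  chi_1 (triv)               1             1                    1                    1                          
  chi_2 (sign: r->1, s->-1)  1             1                    1                    -1                         
  chi_3 (2d, j=1)            2             -1/2 + sqrt(5)/2     -sqrt(5)/2 - 1/2     0                          
  chi_4 (2d, j=2)            2             -sqrt(5)/2 - 1/2     -1/2 + sqrt(5)/2     0                          

Spot check: chi_4 (2d, j=2) on {s, sr, ..., sr^4} = 0.

Explanation: D_5 has order 2*5 = 10 with 4 conjugacy classes, hence 4 irreducibles. Sum of squared dims 1 + 1 + 4 + 4 = 10 = |G|. Linear characters come from the abelianisation; the 2-dimensional irreps have character r^k -> 2*cos(2*pi*j*k/5), reflections -> 0.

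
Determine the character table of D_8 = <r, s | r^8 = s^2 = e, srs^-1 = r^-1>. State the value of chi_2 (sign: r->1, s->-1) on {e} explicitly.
Conjugacy classes: {e} of size 1, {r^4} of size 1, {r^1, r^7} of size 2, {r^2, r^6} of size 2, {r^3, r^5} of size 2, {s, sr^2, ...} of size 4, {sr, sr^3, ...} of size 4.
Character table:
  irrep \ class              {e} (size 1)  {r^4} (size 1)  {r^1, r^7} (size 2)  {r^2, r^6} (size 2)  {r^3, r^5} (size 2)  {s, sr^2, ...} (size 4)  {sr, sr^3, ...} (size 4)
  chi_1 (triv)               1             1               1                    1                    1                    1                        1                       
  chi_2 (sign: r->1, s->-1)  1             1               1                    1                    1                    -1                       -1                      
  chi_3 (r->-1, s->1)        1             1               -1                   1                    -1                   1                        -1                      
  chi_4 (r->-1, s->-1)       1             1               -1                   1                    -1                   -1                       1                       
  chi_5 (2d, j=1)            2             -2              sqrt(2)              0                    -sqrt(2)             0                        0                       
  chi_6 (2d, j=2)            2             2               0                    -2                   0                    0                        0                       
  chi_7 (2d, j=3)            2             -2              -sqrt(2)             0                    sqrt(2)              0                        0                       

Spot check: chi_2 (sign: r->1, s->-1) on {e} = 1.

Reasoning: D_8 has order 2*8 = 16 with 7 conjugacy classes, hence 7 irreducibles. Sum of squared dims 1 + 1 + 1 + 1 + 4 + 4 + 4 = 16 = |G|. Linear characters come from the abelianisation; the 2-dimensional irreps have character r^k -> 2*cos(2*pi*j*k/8), reflections -> 0.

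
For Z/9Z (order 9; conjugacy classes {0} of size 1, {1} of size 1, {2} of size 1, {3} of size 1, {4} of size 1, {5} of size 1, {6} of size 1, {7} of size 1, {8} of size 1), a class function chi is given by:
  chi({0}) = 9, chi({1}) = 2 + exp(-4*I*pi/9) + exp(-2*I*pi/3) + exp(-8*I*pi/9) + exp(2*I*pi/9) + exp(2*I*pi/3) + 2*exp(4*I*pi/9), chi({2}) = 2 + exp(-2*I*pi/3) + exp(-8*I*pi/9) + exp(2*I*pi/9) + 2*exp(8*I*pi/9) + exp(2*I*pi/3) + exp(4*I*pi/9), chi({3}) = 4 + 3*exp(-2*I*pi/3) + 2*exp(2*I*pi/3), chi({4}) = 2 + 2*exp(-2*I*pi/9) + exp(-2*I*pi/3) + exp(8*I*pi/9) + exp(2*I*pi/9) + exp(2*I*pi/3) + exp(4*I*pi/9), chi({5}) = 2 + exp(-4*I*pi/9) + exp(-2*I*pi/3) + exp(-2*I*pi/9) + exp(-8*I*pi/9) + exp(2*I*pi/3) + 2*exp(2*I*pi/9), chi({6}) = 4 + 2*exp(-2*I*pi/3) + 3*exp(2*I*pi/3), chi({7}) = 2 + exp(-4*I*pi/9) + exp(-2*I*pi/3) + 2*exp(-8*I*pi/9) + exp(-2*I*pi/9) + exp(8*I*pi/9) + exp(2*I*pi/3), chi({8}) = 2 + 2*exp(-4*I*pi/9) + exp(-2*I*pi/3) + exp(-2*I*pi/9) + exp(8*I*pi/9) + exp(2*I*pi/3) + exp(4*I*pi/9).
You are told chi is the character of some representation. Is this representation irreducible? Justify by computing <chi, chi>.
Not irreducible (reducible): <chi, chi> = 13 > 1.

Explanation: <chi, chi> = (1/|G|) sum_C |C| * |chi(C)|^2 = (1/9)[1*|9|^2 + 1*|2 + exp(-4*I*pi/9) + exp(-2*I*pi/3) + exp(-8*I*pi/9) + exp(2*I*pi/9) + exp(2*I*pi/3) + 2*exp(4*I*pi/9)|^2 + 1*|2 + exp(-2*I*pi/3) + exp(-8*I*pi/9) + exp(2*I*pi/9) + 2*exp(8*I*pi/9) + exp(2*I*pi/3) + exp(4*I*pi/9)|^2 + 1*|4 + 3*exp(-2*I*pi/3) + 2*exp(2*I*pi/3)|^2 + 1*|2 + 2*exp(-2*I*pi/9) + exp(-2*I*pi/3) + exp(8*I*pi/9) + exp(2*I*pi/9) + exp(2*I*pi/3) + exp(4*I*pi/9)|^2 + 1*|2 + exp(-4*I*pi/9) + exp(-2*I*pi/3) + exp(-2*I*pi/9) + exp(-8*I*pi/9) + exp(2*I*pi/3) + 2*exp(2*I*pi/9)|^2 + 1*|4 + 2*exp(-2*I*pi/3) + 3*exp(2*I*pi/3)|^2 + 1*|2 + exp(-4*I*pi/9) + exp(-2*I*pi/3) + 2*exp(-8*I*pi/9) + exp(-2*I*pi/9) + exp(8*I*pi/9) + exp(2*I*pi/3)|^2 + 1*|2 + 2*exp(-4*I*pi/9) + exp(-2*I*pi/3) + exp(-2*I*pi/9) + exp(8*I*pi/9) + exp(2*I*pi/3) + exp(4*I*pi/9)|^2]
  = (1/9)[(81) + (13 + 9*exp(-4*I*pi/9) + 8*exp(-2*I*pi/3) + 8*exp(-2*I*pi/9) + 9*exp(-8*I*pi/9) + 9*exp(8*I*pi/9) + 8*exp(2*I*pi/9) + 8*exp(2*I*pi/3) + 9*exp(4*I*pi/9)) + (13 + 8*exp(-4*I*pi/9) + 8*exp(-2*I*pi/3) + 9*exp(-2*I*pi/9) + 9*exp(-8*I*pi/9) + 9*exp(8*I*pi/9) + 9*exp(2*I*pi/9) + 8*exp(2*I*pi/3) + 8*exp(4*I*pi/9)) + (3) + (13 + 9*exp(-4*I*pi/9) + 8*exp(-2*I*pi/3) + 9*exp(-2*I*pi/9) + 8*exp(-8*I*pi/9) + 8*exp(8*I*pi/9) + 9*exp(2*I*pi/9) + 8*exp(2*I*pi/3) + 9*exp(4*I*pi/9)) + (13 + 9*exp(-4*I*pi/9) + 8*exp(-2*I*pi/3) + 9*exp(-2*I*pi/9) + 8*exp(-8*I*pi/9) + 8*exp(8*I*pi/9) + 9*exp(2*I*pi/9) + 8*exp(2*I*pi/3) + 9*exp(4*I*pi/9)) + (3) + (13 + 8*exp(-4*I*pi/9) + 8*exp(-2*I*pi/3) + 9*exp(-2*I*pi/9) + 9*exp(-8*I*pi/9) + 9*exp(8*I*pi/9) + 9*exp(2*I*pi/9) + 8*exp(2*I*pi/3) + 8*exp(4*I*pi/9)) + (13 + 9*exp(-4*I*pi/9) + 8*exp(-2*I*pi/3) + 8*exp(-2*I*pi/9) + 9*exp(-8*I*pi/9) + 9*exp(8*I*pi/9) + 8*exp(2*I*pi/9) + 8*exp(2*I*pi/3) + 9*exp(4*I*pi/9))] = 117/9 = 13.
(Exp terms are combined using exp(i*s)*conj(exp(i*t)) = exp(i*(s-t)), and sums of them are collapsed using the identity that for every m > 1 the m distinct m-th roots of unity sum to 0, e.g. 1 + exp(2*I*pi/3) + exp(-2*I*pi/3) = 0.)
A character is irreducible iff <chi, chi> = 1, so this representation is reducible.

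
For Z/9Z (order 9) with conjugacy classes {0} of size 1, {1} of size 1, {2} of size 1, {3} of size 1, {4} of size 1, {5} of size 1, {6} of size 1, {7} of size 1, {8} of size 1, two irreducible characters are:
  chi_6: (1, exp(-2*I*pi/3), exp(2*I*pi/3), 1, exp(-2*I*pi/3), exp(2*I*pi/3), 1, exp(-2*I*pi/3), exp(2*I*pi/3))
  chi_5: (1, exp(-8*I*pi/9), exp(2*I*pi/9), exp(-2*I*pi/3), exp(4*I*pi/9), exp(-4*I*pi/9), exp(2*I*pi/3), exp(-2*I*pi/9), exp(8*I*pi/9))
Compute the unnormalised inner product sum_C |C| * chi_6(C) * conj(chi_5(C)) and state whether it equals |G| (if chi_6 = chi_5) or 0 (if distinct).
Sum = 0; so <chi_6, chi_5> = 0 (distinct irreducibles are orthogonal).

Proof sketch: Compute term by term over conjugacy classes (|C| * chi_6(C) * conj(chi_5(C))):
  1*(1)*conj(1) + 1*(exp(-2*I*pi/3))*conj(exp(-8*I*pi/9)) + 1*(exp(2*I*pi/3))*conj(exp(2*I*pi/9)) + 1*(1)*conj(exp(-2*I*pi/3)) + 1*(exp(-2*I*pi/3))*conj(exp(4*I*pi/9)) + 1*(exp(2*I*pi/3))*conj(exp(-4*I*pi/9)) + 1*(1)*conj(exp(2*I*pi/3)) + 1*(exp(-2*I*pi/3))*conj(exp(-2*I*pi/9)) + 1*(exp(2*I*pi/3))*conj(exp(8*I*pi/9))
  = (1) + (exp(2*I*pi/9)) + (exp(4*I*pi/9)) + (exp(2*I*pi/3)) + (exp(8*I*pi/9)) + (exp(-8*I*pi/9)) + (exp(-2*I*pi/3)) + (exp(-4*I*pi/9)) + (exp(-2*I*pi/9))
  = 0.
(Exp terms are combined using exp(i*s)*conj(exp(i*t)) = exp(i*(s-t)), and sums of them are collapsed using the identity that for every m > 1 the m distinct m-th roots of unity sum to 0, e.g. 1 + exp(2*I*pi/3) + exp(-2*I*pi/3) = 0.)
Dividing by |G| = 9 gives 0/9 = 0, matching the row-orthogonality relation <chi_6, chi_5> = [chi_6 = chi_5].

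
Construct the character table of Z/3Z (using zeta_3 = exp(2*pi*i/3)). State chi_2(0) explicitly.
Character table of Z/3Z (irreps indexed chi_0,...,chi_2 with chi_k(m) = zeta_3^(k*m), zeta_3 = exp(2*pi*i/3)):
  irrep \ class  {0} (size 1)  {1} (size 1)    {2} (size 1)  
  chi_0          1             1               1             
  chi_1          1             exp(2*I*pi/3)   exp(-2*I*pi/3)
  chi_2          1             exp(-2*I*pi/3)  exp(2*I*pi/3) 

Spot check: chi_2(0) = zeta_3^(2*0) = zeta_3^0 = 1.

Justification: Z/3Z is abelian, so all 3 irreducible complex representations are 1-dimensional. They are given by chi_k(m) = zeta_3^(k*m) for k = 0,...,2. Row orthogonality: sum_m chi_k(m) conj(chi_l(m)) = 3 * [k = l].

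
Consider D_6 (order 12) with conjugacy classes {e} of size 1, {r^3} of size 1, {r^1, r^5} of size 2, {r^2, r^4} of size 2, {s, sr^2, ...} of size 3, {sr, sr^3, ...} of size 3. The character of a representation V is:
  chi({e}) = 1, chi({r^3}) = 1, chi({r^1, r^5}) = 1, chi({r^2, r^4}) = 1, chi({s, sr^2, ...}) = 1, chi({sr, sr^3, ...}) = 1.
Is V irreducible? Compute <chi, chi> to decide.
Irreducible: <chi, chi> = 1.

Explanation: <chi, chi> = (1/|G|) sum_C |C| * |chi(C)|^2 = (1/12)[1*|1|^2 + 1*|1|^2 + 2*|1|^2 + 2*|1|^2 + 3*|1|^2 + 3*|1|^2]
  = (1/12)[(1) + (1) + (2) + (2) + (3) + (3)] = 12/12 = 1.
A character is irreducible iff <chi, chi> = 1, so this representation is irreducible.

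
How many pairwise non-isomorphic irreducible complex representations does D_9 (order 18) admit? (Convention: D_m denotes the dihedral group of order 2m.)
6

Solution. The number of irreducible complex representations of a finite group equals its number of conjugacy classes. D_9 has 6 conjugacy classes ((n+3)/2 for n odd), so D_9 (order 18) has exactly 6 irreducible complex representations.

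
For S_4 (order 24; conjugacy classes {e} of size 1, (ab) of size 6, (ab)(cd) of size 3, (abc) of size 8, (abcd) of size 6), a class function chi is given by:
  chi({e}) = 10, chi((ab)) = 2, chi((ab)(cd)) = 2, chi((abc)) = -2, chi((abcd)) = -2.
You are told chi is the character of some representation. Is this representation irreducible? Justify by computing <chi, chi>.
Not irreducible (reducible): <chi, chi> = 8 > 1.

Reasoning: <chi, chi> = (1/|G|) sum_C |C| * |chi(C)|^2 = (1/24)[1*|10|^2 + 6*|2|^2 + 3*|2|^2 + 8*|-2|^2 + 6*|-2|^2]
  = (1/24)[(100) + (24) + (12) + (32) + (24)] = 192/24 = 8.
A character is irreducible iff <chi, chi> = 1, so this representation is reducible.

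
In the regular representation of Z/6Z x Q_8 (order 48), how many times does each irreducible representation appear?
Each irreducible V_i of dimension d_i appears with multiplicity d_i, i.e. rho_reg = (direct sum over all irreducibles V_i) d_i V_i. The irreducible dimensions for Z/6Z x Q_8 are 1, 1, 1, 1, 1, 1, 1, 1, 1, 1, 1, 1, 1, 1, 1, 1, 1, 1, 1, 1, 1, 1, 1, 1, 2, 2, 2, 2, 2, 2: 24 irreducibles of dimension 1, each with multiplicity 1; 6 irreducibles of dimension 2, each with multiplicity 2. Total dimension 24*1*1 + 6*2*2 = 48 = |G|.

Justification: General theorem: in the regular representation of a finite group G, each irreducible appears with multiplicity equal to its dimension. Check: dim(rho_reg) = sum d_i^2 = 1 + 1 + 1 + 1 + 1 + 1 + 1 + 1 + 1 + 1 + 1 + 1 + 1 + 1 + 1 + 1 + 1 + 1 + 1 + 1 + 1 + 1 + 1 + 1 + 4 + 4 + 4 + 4 + 4 + 4 = 48 = |G|.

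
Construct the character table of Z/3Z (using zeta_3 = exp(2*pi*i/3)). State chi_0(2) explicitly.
Character table of Z/3Z (irreps indexed chi_0,...,chi_2 with chi_k(m) = zeta_3^(k*m), zeta_3 = exp(2*pi*i/3)):
  irrep \ class  {0} (size 1)  {1} (size 1)    {2} (size 1)  
  chi_0          1             1               1             
  chi_1          1             exp(2*I*pi/3)   exp(-2*I*pi/3)
  chi_2          1             exp(-2*I*pi/3)  exp(2*I*pi/3) 

Spot check: chi_0(2) = zeta_3^(0*2) = zeta_3^0 = 1.

Reasoning: Z/3Z is abelian, so all 3 irreducible complex representations are 1-dimensional. They are given by chi_k(m) = zeta_3^(k*m) for k = 0,...,2. Row orthogonality: sum_m chi_k(m) conj(chi_l(m)) = 3 * [k = l].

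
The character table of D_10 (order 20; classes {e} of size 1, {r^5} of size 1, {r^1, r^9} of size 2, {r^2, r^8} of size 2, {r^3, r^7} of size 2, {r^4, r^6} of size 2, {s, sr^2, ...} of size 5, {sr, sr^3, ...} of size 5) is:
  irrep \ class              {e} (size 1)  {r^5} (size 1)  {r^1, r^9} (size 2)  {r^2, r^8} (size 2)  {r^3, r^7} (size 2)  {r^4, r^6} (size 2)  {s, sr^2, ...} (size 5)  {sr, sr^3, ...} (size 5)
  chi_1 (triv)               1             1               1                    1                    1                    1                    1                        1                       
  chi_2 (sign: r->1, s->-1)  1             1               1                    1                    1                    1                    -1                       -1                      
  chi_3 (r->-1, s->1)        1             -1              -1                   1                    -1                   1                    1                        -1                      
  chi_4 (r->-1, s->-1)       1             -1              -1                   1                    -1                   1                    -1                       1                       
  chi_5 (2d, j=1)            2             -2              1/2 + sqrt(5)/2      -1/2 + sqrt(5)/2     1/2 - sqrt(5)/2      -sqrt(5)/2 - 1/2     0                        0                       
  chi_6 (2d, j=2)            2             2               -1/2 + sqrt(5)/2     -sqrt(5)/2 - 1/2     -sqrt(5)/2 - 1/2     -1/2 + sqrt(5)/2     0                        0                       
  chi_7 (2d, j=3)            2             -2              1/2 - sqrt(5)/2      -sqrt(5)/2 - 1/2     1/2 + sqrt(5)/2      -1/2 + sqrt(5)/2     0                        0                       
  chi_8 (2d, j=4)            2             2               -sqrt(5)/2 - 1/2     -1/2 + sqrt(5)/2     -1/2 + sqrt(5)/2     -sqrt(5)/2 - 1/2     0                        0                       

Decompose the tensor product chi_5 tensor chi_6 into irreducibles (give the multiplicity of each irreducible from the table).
chi_5 tensor chi_6 = chi_5 + chi_7 (all other irreducibles have multiplicity 0).

Proof sketch: The character of a tensor product is the pointwise product (chi_5 * chi_6)(C) = chi_5(C) * chi_6(C):
  {e}: (2)*(2), {r^5}: (-2)*(2), {r^1, r^9}: (1/2 + sqrt(5)/2)*(-1/2 + sqrt(5)/2), {r^2, r^8}: (-1/2 + sqrt(5)/2)*(-sqrt(5)/2 - 1/2), {r^3, r^7}: (1/2 - sqrt(5)/2)*(-sqrt(5)/2 - 1/2), {r^4, r^6}: (-sqrt(5)/2 - 1/2)*(-1/2 + sqrt(5)/2), {s, sr^2, ...}: (0)*(0), {sr, sr^3, ...}: (0)*(0)
so (chi_5 * chi_6) takes values
  {e} -> 4, {r^5} -> -4, {r^1, r^9} -> 1, {r^2, r^8} -> -1, {r^3, r^7} -> 1, {r^4, r^6} -> -1, {s, sr^2, ...} -> 0, {sr, sr^3, ...} -> 0.
Now take the inner product of this character with each irreducible chi from the table, <chi_5*chi_6, chi> = (1/20) sum_C |C| (chi_5*chi_6)(C) conj(chi(C)):
  <chi_5*chi_6, chi_1> = (1/20)[1*(4)*conj(1) + 1*(-4)*conj(1) + 2*(1)*conj(1) + 2*(-1)*conj(1) + 2*(1)*conj(1) + 2*(-1)*conj(1) + 5*(0)*conj(1) + 5*(0)*conj(1)]
      = (1/20)[(4) + (-4) + (2) + (-2) + (2) + (-2) + (0) + (0)] = 0/20 = 0
  <chi_5*chi_6, chi_2> = (1/20)[1*(4)*conj(1) + 1*(-4)*conj(1) + 2*(1)*conj(1) + 2*(-1)*conj(1) + 2*(1)*conj(1) + 2*(-1)*conj(1) + 5*(0)*conj(-1) + 5*(0)*conj(-1)]
      = (1/20)[(4) + (-4) + (2) + (-2) + (2) + (-2) + (0) + (0)] = 0/20 = 0
  <chi_5*chi_6, chi_3> = (1/20)[1*(4)*conj(1) + 1*(-4)*conj(-1) + 2*(1)*conj(-1) + 2*(-1)*conj(1) + 2*(1)*conj(-1) + 2*(-1)*conj(1) + 5*(0)*conj(1) + 5*(0)*conj(-1)]
      = (1/20)[(4) + (4) + (-2) + (-2) + (-2) + (-2) + (0) + (0)] = 0/20 = 0
  <chi_5*chi_6, chi_4> = (1/20)[1*(4)*conj(1) + 1*(-4)*conj(-1) + 2*(1)*conj(-1) + 2*(-1)*conj(1) + 2*(1)*conj(-1) + 2*(-1)*conj(1) + 5*(0)*conj(-1) + 5*(0)*conj(1)]
      = (1/20)[(4) + (4) + (-2) + (-2) + (-2) + (-2) + (0) + (0)] = 0/20 = 0
  <chi_5*chi_6, chi_5> = (1/20)[1*(4)*conj(2) + 1*(-4)*conj(-2) + 2*(1)*conj(1/2 + sqrt(5)/2) + 2*(-1)*conj(-1/2 + sqrt(5)/2) + 2*(1)*conj(1/2 - sqrt(5)/2) + 2*(-1)*conj(-sqrt(5)/2 - 1/2) + 5*(0)*conj(0) + 5*(0)*conj(0)]
      = (1/20)[(8) + (8) + (1 + sqrt(5)) + (1 - sqrt(5)) + (1 - sqrt(5)) + (1 + sqrt(5)) + (0) + (0)] = 20/20 = 1
  <chi_5*chi_6, chi_6> = (1/20)[1*(4)*conj(2) + 1*(-4)*conj(2) + 2*(1)*conj(-1/2 + sqrt(5)/2) + 2*(-1)*conj(-sqrt(5)/2 - 1/2) + 2*(1)*conj(-sqrt(5)/2 - 1/2) + 2*(-1)*conj(-1/2 + sqrt(5)/2) + 5*(0)*conj(0) + 5*(0)*conj(0)]
      = (1/20)[(8) + (-8) + (-1 + sqrt(5)) + (1 + sqrt(5)) + (-sqrt(5) - 1) + (1 - sqrt(5)) + (0) + (0)] = 0/20 = 0
  <chi_5*chi_6, chi_7> = (1/20)[1*(4)*conj(2) + 1*(-4)*conj(-2) + 2*(1)*conj(1/2 - sqrt(5)/2) + 2*(-1)*conj(-sqrt(5)/2 - 1/2) + 2*(1)*conj(1/2 + sqrt(5)/2) + 2*(-1)*conj(-1/2 + sqrt(5)/2) + 5*(0)*conj(0) + 5*(0)*conj(0)]
      = (1/20)[(8) + (8) + (1 - sqrt(5)) + (1 + sqrt(5)) + (1 + sqrt(5)) + (1 - sqrt(5)) + (0) + (0)] = 20/20 = 1
  <chi_5*chi_6, chi_8> = (1/20)[1*(4)*conj(2) + 1*(-4)*conj(2) + 2*(1)*conj(-sqrt(5)/2 - 1/2) + 2*(-1)*conj(-1/2 + sqrt(5)/2) + 2*(1)*conj(-1/2 + sqrt(5)/2) + 2*(-1)*conj(-sqrt(5)/2 - 1/2) + 5*(0)*conj(0) + 5*(0)*conj(0)]
      = (1/20)[(8) + (-8) + (-sqrt(5) - 1) + (1 - sqrt(5)) + (-1 + sqrt(5)) + (1 + sqrt(5)) + (0) + (0)] = 0/20 = 0
Hence the multiplicities are chi_5: 1, chi_7: 1. Dimension check: dim(chi_5)*dim(chi_6) = 2*2 = 4 and sum (mult * dim) = 1*2 + 1*2 = 4.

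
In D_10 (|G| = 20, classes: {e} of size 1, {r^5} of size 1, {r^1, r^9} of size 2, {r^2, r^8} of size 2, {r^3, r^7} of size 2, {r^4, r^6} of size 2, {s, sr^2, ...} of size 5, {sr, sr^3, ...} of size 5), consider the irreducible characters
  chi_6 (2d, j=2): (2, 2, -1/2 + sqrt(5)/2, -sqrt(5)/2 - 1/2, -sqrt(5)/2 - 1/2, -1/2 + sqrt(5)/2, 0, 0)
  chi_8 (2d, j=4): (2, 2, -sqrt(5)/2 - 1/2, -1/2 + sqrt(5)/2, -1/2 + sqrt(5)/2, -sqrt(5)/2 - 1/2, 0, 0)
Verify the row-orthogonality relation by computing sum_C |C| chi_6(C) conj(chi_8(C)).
Sum = 0; so <chi_6, chi_8> = 0 (distinct irreducibles are orthogonal).

Argument: Compute term by term over conjugacy classes (|C| * chi_6(C) * conj(chi_8(C))):
  1*(2)*conj(2) + 1*(2)*conj(2) + 2*(-1/2 + sqrt(5)/2)*conj(-sqrt(5)/2 - 1/2) + 2*(-sqrt(5)/2 - 1/2)*conj(-1/2 + sqrt(5)/2) + 2*(-sqrt(5)/2 - 1/2)*conj(-1/2 + sqrt(5)/2) + 2*(-1/2 + sqrt(5)/2)*conj(-sqrt(5)/2 - 1/2) + 5*(0)*conj(0) + 5*(0)*conj(0)
  = (4) + (4) + (-2) + (-2) + (-2) + (-2) + (0) + (0)
  = 0.
Dividing by |G| = 20 gives 0/20 = 0, matching the row-orthogonality relation <chi_6, chi_8> = [chi_6 = chi_8].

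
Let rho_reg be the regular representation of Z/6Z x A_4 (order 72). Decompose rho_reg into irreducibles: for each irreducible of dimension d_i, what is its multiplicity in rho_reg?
Each irreducible V_i of dimension d_i appears with multiplicity d_i, i.e. rho_reg = (direct sum over all irreducibles V_i) d_i V_i. The irreducible dimensions for Z/6Z x A_4 are 1, 1, 1, 1, 1, 1, 1, 1, 1, 1, 1, 1, 1, 1, 1, 1, 1, 1, 3, 3, 3, 3, 3, 3: 18 irreducibles of dimension 1, each with multiplicity 1; 6 irreducibles of dimension 3, each with multiplicity 3. Total dimension 18*1*1 + 6*3*3 = 72 = |G|.

Details: General theorem: in the regular representation of a finite group G, each irreducible appears with multiplicity equal to its dimension. Check: dim(rho_reg) = sum d_i^2 = 1 + 1 + 1 + 1 + 1 + 1 + 1 + 1 + 1 + 1 + 1 + 1 + 1 + 1 + 1 + 1 + 1 + 1 + 9 + 9 + 9 + 9 + 9 + 9 = 72 = |G|.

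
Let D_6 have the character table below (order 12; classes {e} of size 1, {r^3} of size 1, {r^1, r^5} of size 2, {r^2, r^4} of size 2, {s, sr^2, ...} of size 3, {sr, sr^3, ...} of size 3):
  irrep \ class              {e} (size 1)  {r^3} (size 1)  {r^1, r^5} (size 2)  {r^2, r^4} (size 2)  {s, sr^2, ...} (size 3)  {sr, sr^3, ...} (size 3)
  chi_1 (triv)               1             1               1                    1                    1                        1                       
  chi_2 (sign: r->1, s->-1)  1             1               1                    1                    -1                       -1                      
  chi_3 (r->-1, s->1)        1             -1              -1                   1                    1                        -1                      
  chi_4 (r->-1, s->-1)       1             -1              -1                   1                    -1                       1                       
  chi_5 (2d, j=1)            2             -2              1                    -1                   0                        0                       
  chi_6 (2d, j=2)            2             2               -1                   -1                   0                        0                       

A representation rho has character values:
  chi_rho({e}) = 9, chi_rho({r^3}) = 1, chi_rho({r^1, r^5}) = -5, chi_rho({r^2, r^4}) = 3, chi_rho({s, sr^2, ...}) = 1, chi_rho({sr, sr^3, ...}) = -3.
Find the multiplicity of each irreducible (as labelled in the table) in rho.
Multiplicities: chi_1: 0, chi_2: 1, chi_3: 3, chi_4: 1, chi_5: 0, chi_6: 2.

Details: Use <chi_rho, chi> = (1/|G|) sum_C |C| * chi_rho(C) * conj(chi(C)) with |G| = 12 for each irreducible chi in the table:
  <chi_rho, chi_1> = (1/12)[1*(9)*conj(1) + 1*(1)*conj(1) + 2*(-5)*conj(1) + 2*(3)*conj(1) + 3*(1)*conj(1) + 3*(-3)*conj(1)]
      = (1/12)[(9) + (1) + (-10) + (6) + (3) + (-9)] = 0/12 = 0
  <chi_rho, chi_2> = (1/12)[1*(9)*conj(1) + 1*(1)*conj(1) + 2*(-5)*conj(1) + 2*(3)*conj(1) + 3*(1)*conj(-1) + 3*(-3)*conj(-1)]
      = (1/12)[(9) + (1) + (-10) + (6) + (-3) + (9)] = 12/12 = 1
  <chi_rho, chi_3> = (1/12)[1*(9)*conj(1) + 1*(1)*conj(-1) + 2*(-5)*conj(-1) + 2*(3)*conj(1) + 3*(1)*conj(1) + 3*(-3)*conj(-1)]
      = (1/12)[(9) + (-1) + (10) + (6) + (3) + (9)] = 36/12 = 3
  <chi_rho, chi_4> = (1/12)[1*(9)*conj(1) + 1*(1)*conj(-1) + 2*(-5)*conj(-1) + 2*(3)*conj(1) + 3*(1)*conj(-1) + 3*(-3)*conj(1)]
      = (1/12)[(9) + (-1) + (10) + (6) + (-3) + (-9)] = 12/12 = 1
  <chi_rho, chi_5> = (1/12)[1*(9)*conj(2) + 1*(1)*conj(-2) + 2*(-5)*conj(1) + 2*(3)*conj(-1) + 3*(1)*conj(0) + 3*(-3)*conj(0)]
      = (1/12)[(18) + (-2) + (-10) + (-6) + (0) + (0)] = 0/12 = 0
  <chi_rho, chi_6> = (1/12)[1*(9)*conj(2) + 1*(1)*conj(2) + 2*(-5)*conj(-1) + 2*(3)*conj(-1) + 3*(1)*conj(0) + 3*(-3)*conj(0)]
      = (1/12)[(18) + (2) + (10) + (-6) + (0) + (0)] = 24/12 = 2
Dimension check: dim(rho) = sum (mult * dim) = 0*1 + 1*1 + 3*1 + 1*1 + 0*2 + 2*2 = 9 = chi_rho(e) = 9.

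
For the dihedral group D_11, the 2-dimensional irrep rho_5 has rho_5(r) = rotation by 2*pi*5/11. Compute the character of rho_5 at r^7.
chi_{rho_5}(r^7) = 2*cos(2*pi*5*7/11) = 2*cos(70*pi/11)

rho_5(r^7) is rotation by angle 2*pi*5*7/11, whose trace is 2*cos(2*pi*5*7/11) = 2*cos(70*pi/11).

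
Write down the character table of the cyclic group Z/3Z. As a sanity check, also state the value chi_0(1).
Character table of Z/3Z (irreps indexed chi_0,...,chi_2 with chi_k(m) = zeta_3^(k*m), zeta_3 = exp(2*pi*i/3)):
  irrep \ class  {0} (size 1)  {1} (size 1)    {2} (size 1)  
  chi_0          1             1               1             
  chi_1          1             exp(2*I*pi/3)   exp(-2*I*pi/3)
  chi_2          1             exp(-2*I*pi/3)  exp(2*I*pi/3) 

Spot check: chi_0(1) = zeta_3^(0*1) = zeta_3^0 = 1.

Proof sketch: Z/3Z is abelian, so all 3 irreducible complex representations are 1-dimensional. They are given by chi_k(m) = zeta_3^(k*m) for k = 0,...,2. Row orthogonality: sum_m chi_k(m) conj(chi_l(m)) = 3 * [k = l].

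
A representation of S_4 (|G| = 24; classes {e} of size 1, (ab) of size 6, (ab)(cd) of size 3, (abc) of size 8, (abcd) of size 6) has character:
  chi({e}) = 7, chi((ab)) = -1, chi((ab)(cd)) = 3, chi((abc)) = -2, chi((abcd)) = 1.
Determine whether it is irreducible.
Not irreducible (reducible): <chi, chi> = 5 > 1.

Why: <chi, chi> = (1/|G|) sum_C |C| * |chi(C)|^2 = (1/24)[1*|7|^2 + 6*|-1|^2 + 3*|3|^2 + 8*|-2|^2 + 6*|1|^2]
  = (1/24)[(49) + (6) + (27) + (32) + (6)] = 120/24 = 5.
A character is irreducible iff <chi, chi> = 1, so this representation is reducible.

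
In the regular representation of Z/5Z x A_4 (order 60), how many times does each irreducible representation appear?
Each irreducible V_i of dimension d_i appears with multiplicity d_i, i.e. rho_reg = (direct sum over all irreducibles V_i) d_i V_i. The irreducible dimensions for Z/5Z x A_4 are 1, 1, 1, 1, 1, 1, 1, 1, 1, 1, 1, 1, 1, 1, 1, 3, 3, 3, 3, 3: 15 irreducibles of dimension 1, each with multiplicity 1; 5 irreducibles of dimension 3, each with multiplicity 3. Total dimension 15*1*1 + 5*3*3 = 60 = |G|.

Why: General theorem: in the regular representation of a finite group G, each irreducible appears with multiplicity equal to its dimension. Check: dim(rho_reg) = sum d_i^2 = 1 + 1 + 1 + 1 + 1 + 1 + 1 + 1 + 1 + 1 + 1 + 1 + 1 + 1 + 1 + 9 + 9 + 9 + 9 + 9 = 60 = |G|.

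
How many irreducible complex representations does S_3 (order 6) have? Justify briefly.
3

Argument: The number of irreducible complex representations of a finite group equals its number of conjugacy classes. Conjugacy classes in S_3 correspond to cycle types, i.e. partitions of 3; there are p(3) = 3 of them, so S_3 (order 6) has exactly 3 irreducible complex representations.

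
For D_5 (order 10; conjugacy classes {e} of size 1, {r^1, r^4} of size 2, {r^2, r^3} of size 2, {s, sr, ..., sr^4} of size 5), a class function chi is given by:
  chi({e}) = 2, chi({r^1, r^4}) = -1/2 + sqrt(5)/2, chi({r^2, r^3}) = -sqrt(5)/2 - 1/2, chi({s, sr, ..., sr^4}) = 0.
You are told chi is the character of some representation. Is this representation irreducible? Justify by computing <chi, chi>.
Irreducible: <chi, chi> = 1.

Derivation: <chi, chi> = (1/|G|) sum_C |C| * |chi(C)|^2 = (1/10)[1*|2|^2 + 2*|-1/2 + sqrt(5)/2|^2 + 2*|-sqrt(5)/2 - 1/2|^2 + 5*|0|^2]
  = (1/10)[(4) + (3 - sqrt(5)) + (sqrt(5) + 3) + (0)] = 10/10 = 1.
A character is irreducible iff <chi, chi> = 1, so this representation is irreducible.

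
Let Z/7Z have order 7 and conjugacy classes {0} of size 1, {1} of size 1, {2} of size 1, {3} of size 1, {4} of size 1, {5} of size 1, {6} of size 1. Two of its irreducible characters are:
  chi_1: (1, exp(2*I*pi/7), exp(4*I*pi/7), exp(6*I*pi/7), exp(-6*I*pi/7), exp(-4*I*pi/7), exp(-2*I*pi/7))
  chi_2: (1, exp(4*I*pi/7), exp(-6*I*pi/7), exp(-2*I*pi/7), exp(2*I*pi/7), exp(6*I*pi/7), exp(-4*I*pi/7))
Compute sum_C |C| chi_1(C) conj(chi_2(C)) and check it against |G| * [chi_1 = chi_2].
Sum = 0; so <chi_1, chi_2> = 0 (distinct irreducibles are orthogonal).

Justification: Compute term by term over conjugacy classes (|C| * chi_1(C) * conj(chi_2(C))):
  1*(1)*conj(1) + 1*(exp(2*I*pi/7))*conj(exp(4*I*pi/7)) + 1*(exp(4*I*pi/7))*conj(exp(-6*I*pi/7)) + 1*(exp(6*I*pi/7))*conj(exp(-2*I*pi/7)) + 1*(exp(-6*I*pi/7))*conj(exp(2*I*pi/7)) + 1*(exp(-4*I*pi/7))*conj(exp(6*I*pi/7)) + 1*(exp(-2*I*pi/7))*conj(exp(-4*I*pi/7))
  = (1) + (exp(-2*I*pi/7)) + (exp(-4*I*pi/7)) + (exp(-6*I*pi/7)) + (exp(6*I*pi/7)) + (exp(4*I*pi/7)) + (exp(2*I*pi/7))
  = 0.
(Exp terms are combined using exp(i*s)*conj(exp(i*t)) = exp(i*(s-t)), and sums of them are collapsed using the identity that for every m > 1 the m distinct m-th roots of unity sum to 0, e.g. 1 + exp(2*I*pi/3) + exp(-2*I*pi/3) = 0.)
Dividing by |G| = 7 gives 0/7 = 0, matching the row-orthogonality relation <chi_1, chi_2> = [chi_1 = chi_2].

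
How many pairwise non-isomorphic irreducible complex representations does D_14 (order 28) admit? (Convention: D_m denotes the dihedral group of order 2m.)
10

The number of irreducible complex representations of a finite group equals its number of conjugacy classes. D_14 has 10 conjugacy classes (n/2 + 3 for n even), so D_14 (order 28) has exactly 10 irreducible complex representations.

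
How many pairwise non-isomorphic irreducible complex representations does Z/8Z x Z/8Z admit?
64

Explanation: The number of irreducible complex representations of a finite group equals its number of conjugacy classes. Z/8Z x Z/8Z is abelian of order 64, so every element is its own conjugacy class: 64 classes, so Z/8Z x Z/8Z (order 64) has exactly 64 irreducible complex representations.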